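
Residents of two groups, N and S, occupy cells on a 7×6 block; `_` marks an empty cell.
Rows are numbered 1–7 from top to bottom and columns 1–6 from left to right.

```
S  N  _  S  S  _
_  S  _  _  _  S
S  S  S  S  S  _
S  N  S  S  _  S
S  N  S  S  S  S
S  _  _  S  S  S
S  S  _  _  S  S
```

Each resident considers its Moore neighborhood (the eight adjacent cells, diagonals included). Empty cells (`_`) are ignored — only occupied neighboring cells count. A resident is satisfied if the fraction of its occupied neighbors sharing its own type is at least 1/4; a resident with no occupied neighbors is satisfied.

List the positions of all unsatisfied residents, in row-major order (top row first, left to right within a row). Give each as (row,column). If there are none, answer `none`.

(1,2), (4,2), (5,2)

Row 1: (1,1)S 1/2 satisfied · (1,2)N 0/2 not · (1,4)S 1/1 satisfied · (1,5)S 2/2 satisfied
Row 2: (2,2)S 4/5 satisfied · (2,6)S 2/2 satisfied
Row 3: (3,1)S 3/4 satisfied · (3,2)S 5/6 satisfied · (3,3)S 5/6 satisfied · (3,4)S 4/4 satisfied · (3,5)S 4/4 satisfied
Row 4: (4,1)S 3/5 satisfied · (4,2)N 1/8 not · (4,3)S 6/8 satisfied · (4,4)S 7/7 satisfied · (4,6)S 3/3 satisfied
Row 5: (5,1)S 2/4 satisfied · (5,2)N 1/6 not · (5,3)S 4/6 satisfied · (5,4)S 6/6 satisfied · (5,5)S 7/7 satisfied · (5,6)S 4/4 satisfied
Row 6: (6,1)S 3/4 satisfied · (6,4)S 5/5 satisfied · (6,5)S 7/7 satisfied · (6,6)S 5/5 satisfied
Row 7: (7,1)S 2/2 satisfied · (7,2)S 2/2 satisfied · (7,5)S 4/4 satisfied · (7,6)S 3/3 satisfied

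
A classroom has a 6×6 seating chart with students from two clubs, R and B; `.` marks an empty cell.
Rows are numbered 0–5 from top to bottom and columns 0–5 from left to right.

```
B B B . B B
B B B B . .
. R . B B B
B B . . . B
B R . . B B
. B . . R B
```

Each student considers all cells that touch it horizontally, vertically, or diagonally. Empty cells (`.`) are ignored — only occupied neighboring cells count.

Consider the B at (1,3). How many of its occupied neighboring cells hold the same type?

Occupied neighbors of (1,3): (0,2)=B, (0,4)=B, (1,2)=B, (2,3)=B, (2,4)=B.
Same type (B): 5 of 5.

5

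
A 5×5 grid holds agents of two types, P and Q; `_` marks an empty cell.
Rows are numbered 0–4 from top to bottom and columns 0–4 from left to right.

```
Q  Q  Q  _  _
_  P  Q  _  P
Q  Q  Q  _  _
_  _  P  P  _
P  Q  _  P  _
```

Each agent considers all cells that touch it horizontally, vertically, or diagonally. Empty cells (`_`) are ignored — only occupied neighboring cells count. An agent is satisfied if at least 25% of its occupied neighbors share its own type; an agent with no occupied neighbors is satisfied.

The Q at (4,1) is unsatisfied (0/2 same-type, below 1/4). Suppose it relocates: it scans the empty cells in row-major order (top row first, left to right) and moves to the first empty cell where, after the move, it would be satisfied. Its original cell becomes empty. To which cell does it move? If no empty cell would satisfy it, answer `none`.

Vacating (4,1). Empty cells in order:
  (0,3): 2/3 same-type → satisfied — stop here.

(0,3)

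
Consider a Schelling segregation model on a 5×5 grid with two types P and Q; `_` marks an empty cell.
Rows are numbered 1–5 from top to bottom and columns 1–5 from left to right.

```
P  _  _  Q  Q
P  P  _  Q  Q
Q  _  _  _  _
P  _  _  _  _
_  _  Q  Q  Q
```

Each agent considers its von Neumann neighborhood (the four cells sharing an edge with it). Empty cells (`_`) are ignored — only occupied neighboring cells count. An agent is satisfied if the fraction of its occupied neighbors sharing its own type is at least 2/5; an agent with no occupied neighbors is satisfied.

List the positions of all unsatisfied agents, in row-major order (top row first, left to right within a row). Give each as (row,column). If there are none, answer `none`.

(1,1)P 1/1 ✓
(1,4)Q 2/2 ✓
(1,5)Q 2/2 ✓
(2,1)P 2/3 ✓
(2,2)P 1/1 ✓
(2,4)Q 2/2 ✓
(2,5)Q 2/2 ✓
(3,1)Q 0/2 ✗
(4,1)P 0/1 ✗
(5,3)Q 1/1 ✓
(5,4)Q 2/2 ✓
(5,5)Q 1/1 ✓

(3,1), (4,1)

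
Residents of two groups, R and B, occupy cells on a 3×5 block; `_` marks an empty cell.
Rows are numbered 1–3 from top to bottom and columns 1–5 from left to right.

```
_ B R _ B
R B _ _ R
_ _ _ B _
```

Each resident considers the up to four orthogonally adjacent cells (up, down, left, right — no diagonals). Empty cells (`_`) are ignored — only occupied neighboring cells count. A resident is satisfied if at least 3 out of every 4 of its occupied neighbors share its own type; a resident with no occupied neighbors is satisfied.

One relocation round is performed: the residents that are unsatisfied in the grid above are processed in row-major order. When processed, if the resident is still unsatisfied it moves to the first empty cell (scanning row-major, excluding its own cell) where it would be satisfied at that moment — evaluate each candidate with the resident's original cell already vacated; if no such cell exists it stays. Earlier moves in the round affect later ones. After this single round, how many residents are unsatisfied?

0

Initially unsatisfied (in order): (1,2), (1,3), (1,5), (2,1), (2,2), (2,5).
  (1,2) → (3,2).
  (1,3): now satisfied by earlier moves; stays.
  (1,5) → (3,3).
  (2,1) → (1,1).
  (2,2): now satisfied by earlier moves; stays.
  (2,5): now satisfied by earlier moves; stays.
Resulting grid:
R _ R _ _
_ B _ _ R
_ B B B _
All satisfied now.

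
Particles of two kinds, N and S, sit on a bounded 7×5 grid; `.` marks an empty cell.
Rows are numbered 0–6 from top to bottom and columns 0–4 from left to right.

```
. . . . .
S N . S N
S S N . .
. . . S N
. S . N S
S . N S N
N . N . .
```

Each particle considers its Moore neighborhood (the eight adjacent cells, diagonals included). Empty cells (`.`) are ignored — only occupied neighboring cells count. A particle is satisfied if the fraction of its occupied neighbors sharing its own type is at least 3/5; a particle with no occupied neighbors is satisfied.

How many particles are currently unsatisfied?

(1,0)S 2/3 satisfied
(1,1)N 1/4 not
(1,3)S 0/2 not
(1,4)N 0/1 not
(2,0)S 2/3 satisfied
(2,1)S 2/4 not
(2,2)N 1/4 not
(3,3)S 1/4 not
(3,4)N 1/3 not
(4,1)S 1/2 not
(4,3)N 3/6 not
(4,4)S 2/5 not
(5,0)S 1/2 not
(5,2)N 2/4 not
(5,3)S 1/5 not
(5,4)N 1/3 not
(6,0)N 0/1 not
(6,2)N 1/2 not
Unsatisfied: (1,1), (1,3), (1,4), (2,1), (2,2), (3,3), (3,4), (4,1), (4,3), (4,4), (5,0), (5,2), (5,3), (5,4), (6,0), (6,2) — 16 in total.

16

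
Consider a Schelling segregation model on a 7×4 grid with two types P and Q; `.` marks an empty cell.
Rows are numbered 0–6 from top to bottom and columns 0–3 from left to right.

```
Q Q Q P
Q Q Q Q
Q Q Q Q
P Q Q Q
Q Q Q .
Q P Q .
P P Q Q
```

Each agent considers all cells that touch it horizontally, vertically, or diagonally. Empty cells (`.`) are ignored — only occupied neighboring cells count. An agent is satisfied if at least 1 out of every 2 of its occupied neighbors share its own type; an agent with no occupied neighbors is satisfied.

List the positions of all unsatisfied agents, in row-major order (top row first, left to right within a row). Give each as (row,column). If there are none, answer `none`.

(0,3), (3,0), (5,0), (5,1), (6,1)

Row 0: (0,0)Q 3/3 ok · (0,1)Q 5/5 ok · (0,2)Q 4/5 ok · (0,3)P 0/3 unhappy
Row 1: (1,0)Q 5/5 ok · (1,1)Q 8/8 ok · (1,2)Q 7/8 ok · (1,3)Q 4/5 ok
Row 2: (2,0)Q 4/5 ok · (2,1)Q 7/8 ok · (2,2)Q 8/8 ok · (2,3)Q 5/5 ok
Row 3: (3,0)P 0/5 unhappy · (3,1)Q 7/8 ok · (3,2)Q 7/7 ok · (3,3)Q 4/4 ok
Row 4: (4,0)Q 3/5 ok · (4,1)Q 6/8 ok · (4,2)Q 5/6 ok
Row 5: (5,0)Q 2/5 unhappy · (5,1)P 2/8 unhappy · (5,2)Q 4/6 ok
Row 6: (6,0)P 2/3 ok · (6,1)P 2/5 unhappy · (6,2)Q 2/4 ok · (6,3)Q 2/2 ok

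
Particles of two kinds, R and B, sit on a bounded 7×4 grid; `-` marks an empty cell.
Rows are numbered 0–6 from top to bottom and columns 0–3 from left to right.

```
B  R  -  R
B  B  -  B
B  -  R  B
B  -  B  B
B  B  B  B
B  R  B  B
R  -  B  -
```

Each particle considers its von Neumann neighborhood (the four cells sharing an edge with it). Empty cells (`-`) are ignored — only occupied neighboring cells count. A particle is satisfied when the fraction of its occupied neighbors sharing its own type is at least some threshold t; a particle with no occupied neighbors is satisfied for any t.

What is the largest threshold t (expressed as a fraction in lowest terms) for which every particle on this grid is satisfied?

0/1

Row 0: (0,0)B 1/2 · (0,1)R 0/2 · (0,3)R 0/1
Row 1: (1,0)B 3/3 · (1,1)B 1/2 · (1,3)B 1/2
Row 2: (2,0)B 2/2 · (2,2)R 0/2 · (2,3)B 2/3
Row 3: (3,0)B 2/2 · (3,2)B 2/3 · (3,3)B 3/3
Row 4: (4,0)B 3/3 · (4,1)B 2/3 · (4,2)B 4/4 · (4,3)B 3/3
Row 5: (5,0)B 1/3 · (5,1)R 0/3 · (5,2)B 3/4 · (5,3)B 2/2
Row 6: (6,0)R 0/1 · (6,2)B 1/1
The smallest same-type fraction is 0/2 at (0,1), which reduces to 0/1. Any threshold above that leaves this particle unsatisfied.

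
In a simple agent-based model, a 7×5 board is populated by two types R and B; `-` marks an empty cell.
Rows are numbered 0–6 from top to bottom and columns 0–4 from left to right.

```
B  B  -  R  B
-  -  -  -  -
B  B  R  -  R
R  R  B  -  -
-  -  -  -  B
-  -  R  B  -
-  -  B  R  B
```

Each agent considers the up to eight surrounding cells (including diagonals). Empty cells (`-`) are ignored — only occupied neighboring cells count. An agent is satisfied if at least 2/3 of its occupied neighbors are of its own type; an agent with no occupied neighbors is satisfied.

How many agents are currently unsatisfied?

13

Row 0: (0,0)B 1/1 satisfied · (0,1)B 1/1 satisfied · (0,3)R 0/1 not · (0,4)B 0/1 not
Row 2: (2,0)B 1/3 not · (2,1)B 2/5 not · (2,2)R 1/3 not · (2,4)R 0/0 satisfied
Row 3: (3,0)R 1/3 not · (3,1)R 2/5 not · (3,2)B 1/3 not
Row 4: (4,4)B 1/1 satisfied
Row 5: (5,2)R 1/3 not · (5,3)B 3/5 not
Row 6: (6,2)B 1/3 not · (6,3)R 1/4 not · (6,4)B 1/2 not
Unsatisfied: (0,3), (0,4), (2,0), (2,1), (2,2), (3,0), (3,1), (3,2), (5,2), (5,3), (6,2), (6,3), (6,4) — 13 in total.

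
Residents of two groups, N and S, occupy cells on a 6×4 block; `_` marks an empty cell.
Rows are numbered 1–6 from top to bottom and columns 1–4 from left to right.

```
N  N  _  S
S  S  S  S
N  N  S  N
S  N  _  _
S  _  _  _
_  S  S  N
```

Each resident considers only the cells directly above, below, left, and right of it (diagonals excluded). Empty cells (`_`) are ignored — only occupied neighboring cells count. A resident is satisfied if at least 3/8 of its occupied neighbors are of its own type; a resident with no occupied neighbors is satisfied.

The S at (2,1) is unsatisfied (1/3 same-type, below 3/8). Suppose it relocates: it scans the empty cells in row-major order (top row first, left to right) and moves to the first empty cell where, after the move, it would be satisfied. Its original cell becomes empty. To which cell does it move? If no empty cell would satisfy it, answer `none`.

(1,3)

Vacating (2,1). Empty cells in order:
  (1,3): 2/3 same-type → satisfied — stop here.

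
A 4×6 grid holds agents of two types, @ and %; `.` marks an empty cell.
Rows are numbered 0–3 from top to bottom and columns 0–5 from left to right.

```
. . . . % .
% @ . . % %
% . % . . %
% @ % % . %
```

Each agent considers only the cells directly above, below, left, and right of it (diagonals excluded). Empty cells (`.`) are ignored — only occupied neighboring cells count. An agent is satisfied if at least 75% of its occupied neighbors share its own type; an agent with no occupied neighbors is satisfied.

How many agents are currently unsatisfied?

(0,4)% 1/1 ok
(1,0)% 1/2 unhappy
(1,1)@ 0/1 unhappy
(1,4)% 2/2 ok
(1,5)% 2/2 ok
(2,0)% 2/2 ok
(2,2)% 1/1 ok
(2,5)% 2/2 ok
(3,0)% 1/2 unhappy
(3,1)@ 0/2 unhappy
(3,2)% 2/3 unhappy
(3,3)% 1/1 ok
(3,5)% 1/1 ok
Unsatisfied: (1,0), (1,1), (3,0), (3,1), (3,2) — 5 in total.

5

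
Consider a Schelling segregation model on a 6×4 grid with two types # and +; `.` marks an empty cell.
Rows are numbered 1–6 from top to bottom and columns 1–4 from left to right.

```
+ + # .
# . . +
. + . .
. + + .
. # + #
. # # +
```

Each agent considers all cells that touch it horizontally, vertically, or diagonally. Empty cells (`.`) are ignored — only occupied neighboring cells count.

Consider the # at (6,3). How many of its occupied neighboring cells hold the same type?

3

Occupied neighbors of (6,3): (5,2)=#, (5,3)=+, (5,4)=#, (6,2)=#, (6,4)=+.
Same type (#): 3 of 5.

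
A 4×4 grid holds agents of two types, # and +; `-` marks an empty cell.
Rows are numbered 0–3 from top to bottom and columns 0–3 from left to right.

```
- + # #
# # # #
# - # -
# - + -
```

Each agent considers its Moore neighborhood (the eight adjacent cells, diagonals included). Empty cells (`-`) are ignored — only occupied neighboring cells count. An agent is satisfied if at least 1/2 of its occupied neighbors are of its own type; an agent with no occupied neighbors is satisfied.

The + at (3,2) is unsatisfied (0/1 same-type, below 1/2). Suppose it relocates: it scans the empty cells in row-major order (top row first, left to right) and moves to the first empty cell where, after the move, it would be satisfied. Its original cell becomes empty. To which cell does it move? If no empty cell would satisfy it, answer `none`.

none

Vacating (3,2). Empty cells in order:
  (0,0): 1/3 same-type → still unsatisfied.
  (2,1): 0/6 same-type → still unsatisfied.
  (2,3): 0/3 same-type → still unsatisfied.
  (3,1): 0/3 same-type → still unsatisfied.
  (3,3): 0/1 same-type → still unsatisfied.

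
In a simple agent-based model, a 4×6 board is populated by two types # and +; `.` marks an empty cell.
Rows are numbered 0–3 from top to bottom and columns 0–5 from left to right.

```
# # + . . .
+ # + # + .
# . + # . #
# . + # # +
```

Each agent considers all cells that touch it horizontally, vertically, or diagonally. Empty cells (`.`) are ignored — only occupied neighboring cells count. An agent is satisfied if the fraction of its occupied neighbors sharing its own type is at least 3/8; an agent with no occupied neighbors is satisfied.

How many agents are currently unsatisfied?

9

(0,0)# 2/3 satisfied
(0,1)# 2/5 satisfied
(0,2)+ 1/4 not
(1,0)+ 0/4 not
(1,1)# 3/7 satisfied
(1,2)+ 2/6 not
(1,3)# 1/5 not
(1,4)+ 0/3 not
(2,0)# 2/3 satisfied
(2,2)+ 2/6 not
(2,3)# 3/7 satisfied
(2,5)# 1/3 not
(3,0)# 1/1 satisfied
(3,2)+ 1/3 not
(3,3)# 2/4 satisfied
(3,4)# 3/4 satisfied
(3,5)+ 0/2 not
Unsatisfied: (0,2), (1,0), (1,2), (1,3), (1,4), (2,2), (2,5), (3,2), (3,5) — 9 in total.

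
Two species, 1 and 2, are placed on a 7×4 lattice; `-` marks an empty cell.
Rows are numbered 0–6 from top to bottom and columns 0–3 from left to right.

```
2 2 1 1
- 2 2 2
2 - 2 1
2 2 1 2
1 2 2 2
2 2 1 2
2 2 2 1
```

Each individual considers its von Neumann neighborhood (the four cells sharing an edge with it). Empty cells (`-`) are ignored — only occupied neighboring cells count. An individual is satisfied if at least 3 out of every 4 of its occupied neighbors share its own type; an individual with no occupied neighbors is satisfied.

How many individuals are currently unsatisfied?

17

(0,0)2 1/1 ✓
(0,1)2 2/3 ✗
(0,2)1 1/3 ✗
(0,3)1 1/2 ✗
(1,1)2 2/2 ✓
(1,2)2 3/4 ✓
(1,3)2 1/3 ✗
(2,0)2 1/1 ✓
(2,2)2 1/3 ✗
(2,3)1 0/3 ✗
(3,0)2 2/3 ✗
(3,1)2 2/3 ✗
(3,2)1 0/4 ✗
(3,3)2 1/3 ✗
(4,0)1 0/3 ✗
(4,1)2 3/4 ✓
(4,2)2 2/4 ✗
(4,3)2 3/3 ✓
(5,0)2 2/3 ✗
(5,1)2 3/4 ✓
(5,2)1 0/4 ✗
(5,3)2 1/3 ✗
(6,0)2 2/2 ✓
(6,1)2 3/3 ✓
(6,2)2 1/3 ✗
(6,3)1 0/2 ✗
Unsatisfied: (0,1), (0,2), (0,3), (1,3), (2,2), (2,3), (3,0), (3,1), (3,2), (3,3), (4,0), (4,2), (5,0), (5,2), (5,3), (6,2), (6,3) — 17 in total.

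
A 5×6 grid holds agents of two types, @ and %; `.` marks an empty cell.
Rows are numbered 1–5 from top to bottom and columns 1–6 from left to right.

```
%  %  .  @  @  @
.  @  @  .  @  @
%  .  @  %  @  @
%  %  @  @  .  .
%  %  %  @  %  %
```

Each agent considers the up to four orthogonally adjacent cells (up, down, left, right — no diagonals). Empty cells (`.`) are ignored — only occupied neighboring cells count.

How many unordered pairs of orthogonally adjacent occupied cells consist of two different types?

8

Scan each occupied cell's neighbors to the right and below so each pair is counted once.
Row 1: %(1,1)–%(1,2)= %(1,2)–@(2,2)≠ @(1,4)–@(1,5)= @(1,5)–@(1,6)= @(1,5)–@(2,5)= @(1,6)–@(2,6)=  → 1/6 unlike.
Row 2: @(2,2)–@(2,3)= @(2,3)–@(3,3)= @(2,5)–@(2,6)= @(2,5)–@(3,5)= @(2,6)–@(3,6)=  → 0/5 unlike.
Row 3: %(3,1)–%(4,1)= @(3,3)–%(3,4)≠ @(3,3)–@(4,3)= %(3,4)–@(3,5)≠ %(3,4)–@(4,4)≠ @(3,5)–@(3,6)=  → 3/6 unlike.
Row 4: %(4,1)–%(4,2)= %(4,1)–%(5,1)= %(4,2)–@(4,3)≠ %(4,2)–%(5,2)= @(4,3)–@(4,4)= @(4,3)–%(5,3)≠ @(4,4)–@(5,4)=  → 2/7 unlike.
Row 5: %(5,1)–%(5,2)= %(5,2)–%(5,3)= %(5,3)–@(5,4)≠ @(5,4)–%(5,5)≠ %(5,5)–%(5,6)=  → 2/5 unlike.
Total adjacent occupied pairs: 29; unlike-type pairs: 8.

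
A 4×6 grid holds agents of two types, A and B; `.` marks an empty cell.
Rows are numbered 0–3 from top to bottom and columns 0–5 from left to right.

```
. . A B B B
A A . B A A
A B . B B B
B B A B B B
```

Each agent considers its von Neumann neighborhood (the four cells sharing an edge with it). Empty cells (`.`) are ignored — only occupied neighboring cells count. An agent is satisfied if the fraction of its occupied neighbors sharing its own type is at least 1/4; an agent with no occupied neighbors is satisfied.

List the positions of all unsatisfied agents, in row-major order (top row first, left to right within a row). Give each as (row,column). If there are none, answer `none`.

(0,2), (3,2)

Row 0: (0,2)A 0/1 not · (0,3)B 2/3 satisfied · (0,4)B 2/3 satisfied · (0,5)B 1/2 satisfied
Row 1: (1,0)A 2/2 satisfied · (1,1)A 1/2 satisfied · (1,3)B 2/3 satisfied · (1,4)A 1/4 satisfied · (1,5)A 1/3 satisfied
Row 2: (2,0)A 1/3 satisfied · (2,1)B 1/3 satisfied · (2,3)B 3/3 satisfied · (2,4)B 3/4 satisfied · (2,5)B 2/3 satisfied
Row 3: (3,0)B 1/2 satisfied · (3,1)B 2/3 satisfied · (3,2)A 0/2 not · (3,3)B 2/3 satisfied · (3,4)B 3/3 satisfied · (3,5)B 2/2 satisfied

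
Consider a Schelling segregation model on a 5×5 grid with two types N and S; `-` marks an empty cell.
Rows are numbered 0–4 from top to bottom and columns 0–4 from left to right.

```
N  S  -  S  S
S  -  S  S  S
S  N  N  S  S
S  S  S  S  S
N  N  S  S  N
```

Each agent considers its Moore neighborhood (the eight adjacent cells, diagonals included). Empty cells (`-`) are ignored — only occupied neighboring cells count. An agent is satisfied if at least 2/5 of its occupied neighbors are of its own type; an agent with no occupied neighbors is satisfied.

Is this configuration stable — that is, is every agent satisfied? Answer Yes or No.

(0,0)N 0/2 ✗
(0,1)S 2/3 ✓
(0,3)S 4/4 ✓
(0,4)S 3/3 ✓
(1,0)S 2/4 ✓
(1,2)S 4/6 ✓
(1,3)S 6/7 ✓
(1,4)S 5/5 ✓
(2,0)S 3/4 ✓
(2,1)N 1/7 ✗
(2,2)N 1/7 ✗
(2,3)S 7/8 ✓
(2,4)S 5/5 ✓
(3,0)S 2/5 ✓
(3,1)S 4/8 ✓
(3,2)S 5/8 ✓
(3,3)S 6/8 ✓
(3,4)S 4/5 ✓
(4,0)N 1/3 ✗
(4,1)N 1/5 ✗
(4,2)S 4/5 ✓
(4,3)S 4/5 ✓
(4,4)N 0/3 ✗
For instance (0,0) has only 0/2 same-type neighbors, below 2/5.

No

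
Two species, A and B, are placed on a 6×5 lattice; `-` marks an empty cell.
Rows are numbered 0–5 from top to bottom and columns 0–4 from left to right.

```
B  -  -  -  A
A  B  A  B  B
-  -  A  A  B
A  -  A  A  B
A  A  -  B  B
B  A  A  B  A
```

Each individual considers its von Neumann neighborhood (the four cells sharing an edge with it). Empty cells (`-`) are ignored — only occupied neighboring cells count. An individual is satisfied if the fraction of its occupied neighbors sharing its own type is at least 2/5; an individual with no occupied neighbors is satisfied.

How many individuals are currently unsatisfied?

Row 0: (0,0)B 0/1 ✗ · (0,4)A 0/1 ✗
Row 1: (1,0)A 0/2 ✗ · (1,1)B 0/2 ✗ · (1,2)A 1/3 ✗ · (1,3)B 1/3 ✗ · (1,4)B 2/3 ✓
Row 2: (2,2)A 3/3 ✓ · (2,3)A 2/4 ✓ · (2,4)B 2/3 ✓
Row 3: (3,0)A 1/1 ✓ · (3,2)A 2/2 ✓ · (3,3)A 2/4 ✓ · (3,4)B 2/3 ✓
Row 4: (4,0)A 2/3 ✓ · (4,1)A 2/2 ✓ · (4,3)B 2/3 ✓ · (4,4)B 2/3 ✓
Row 5: (5,0)B 0/2 ✗ · (5,1)A 2/3 ✓ · (5,2)A 1/2 ✓ · (5,3)B 1/3 ✗ · (5,4)A 0/2 ✗
Unsatisfied: (0,0), (0,4), (1,0), (1,1), (1,2), (1,3), (5,0), (5,3), (5,4) — 9 in total.

9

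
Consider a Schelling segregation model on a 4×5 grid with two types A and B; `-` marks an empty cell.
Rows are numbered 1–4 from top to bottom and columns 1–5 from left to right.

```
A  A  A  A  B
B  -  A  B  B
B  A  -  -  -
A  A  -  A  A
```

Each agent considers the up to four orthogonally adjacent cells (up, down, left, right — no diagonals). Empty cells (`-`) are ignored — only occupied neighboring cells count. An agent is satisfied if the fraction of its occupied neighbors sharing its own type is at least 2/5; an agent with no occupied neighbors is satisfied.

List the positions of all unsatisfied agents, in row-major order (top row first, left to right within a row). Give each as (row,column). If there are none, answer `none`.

Row 1: (1,1)A 1/2 satisfied · (1,2)A 2/2 satisfied · (1,3)A 3/3 satisfied · (1,4)A 1/3 not · (1,5)B 1/2 satisfied
Row 2: (2,1)B 1/2 satisfied · (2,3)A 1/2 satisfied · (2,4)B 1/3 not · (2,5)B 2/2 satisfied
Row 3: (3,1)B 1/3 not · (3,2)A 1/2 satisfied
Row 4: (4,1)A 1/2 satisfied · (4,2)A 2/2 satisfied · (4,4)A 1/1 satisfied · (4,5)A 1/1 satisfied

(1,4), (2,4), (3,1)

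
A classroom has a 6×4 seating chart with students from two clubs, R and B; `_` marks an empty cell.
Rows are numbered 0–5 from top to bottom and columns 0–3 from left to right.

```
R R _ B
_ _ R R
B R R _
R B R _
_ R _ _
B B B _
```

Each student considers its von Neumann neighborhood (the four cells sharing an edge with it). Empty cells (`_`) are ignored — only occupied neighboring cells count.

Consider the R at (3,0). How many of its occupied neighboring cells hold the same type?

Occupied neighbors of (3,0): (2,0)=B, (3,1)=B.
Same type (R): 0 of 2.

0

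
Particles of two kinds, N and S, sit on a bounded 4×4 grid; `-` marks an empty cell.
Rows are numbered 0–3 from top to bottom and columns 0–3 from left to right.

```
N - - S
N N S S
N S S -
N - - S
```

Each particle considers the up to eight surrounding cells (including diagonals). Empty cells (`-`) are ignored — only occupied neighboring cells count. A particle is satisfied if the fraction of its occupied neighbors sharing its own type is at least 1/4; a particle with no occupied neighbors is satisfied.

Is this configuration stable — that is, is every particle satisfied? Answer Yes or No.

(0,0)N 2/2 ok
(0,3)S 2/2 ok
(1,0)N 3/4 ok
(1,1)N 3/6 ok
(1,2)S 4/5 ok
(1,3)S 3/3 ok
(2,0)N 3/4 ok
(2,1)S 2/6 ok
(2,2)S 4/5 ok
(3,0)N 1/2 ok
(3,3)S 1/1 ok
All meet the threshold, so the configuration is stable.

Yes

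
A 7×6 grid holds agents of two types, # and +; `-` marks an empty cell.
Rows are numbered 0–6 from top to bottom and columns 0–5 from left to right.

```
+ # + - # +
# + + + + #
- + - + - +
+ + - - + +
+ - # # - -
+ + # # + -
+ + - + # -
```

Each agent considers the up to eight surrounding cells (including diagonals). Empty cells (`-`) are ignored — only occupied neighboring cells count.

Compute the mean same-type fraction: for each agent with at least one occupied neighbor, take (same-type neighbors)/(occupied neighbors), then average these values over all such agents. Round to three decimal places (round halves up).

0.633

Row 0: (0,0)+ 1/3 · (0,1)# 1/5 · (0,2)+ 3/4 · (0,4)# 1/4 · (0,5)+ 1/3
Row 1: (1,0)# 1/4 · (1,1)+ 4/6 · (1,2)+ 5/6 · (1,3)+ 4/5 · (1,4)+ 4/6 · (1,5)# 1/4
Row 2: (2,1)+ 4/5 · (2,3)+ 4/4 · (2,5)+ 3/4
Row 3: (3,0)+ 3/3 · (3,1)+ 3/4 · (3,4)+ 3/4 · (3,5)+ 2/2
Row 4: (4,0)+ 4/4 · (4,2)# 3/5 · (4,3)# 3/5
Row 5: (5,0)+ 4/4 · (5,1)+ 4/6 · (5,2)# 3/6 · (5,3)# 4/6 · (5,4)+ 1/4
Row 6: (6,0)+ 3/3 · (6,1)+ 3/4 · (6,3)+ 1/4 · (6,4)# 1/3
Sum over 30 agents: 1/3 + 1/5 + 3/4 + 1/4 + 1/3 + 1/4 + 4/6 + 5/6 + 4/5 + 4/6 + 1/4 + 4/5 + 4/4 + 3/4 + 3/3 + 3/4 + 3/4 + 2/2 + 4/4 + 3/5 + 3/5 + 4/4 + 4/6 + 3/6 + 4/6 + 1/4 + 3/3 + 3/4 + 1/4 + 1/3 = 19; mean = 19 ÷ 30 = 19/30 = 0.633333… → 0.633.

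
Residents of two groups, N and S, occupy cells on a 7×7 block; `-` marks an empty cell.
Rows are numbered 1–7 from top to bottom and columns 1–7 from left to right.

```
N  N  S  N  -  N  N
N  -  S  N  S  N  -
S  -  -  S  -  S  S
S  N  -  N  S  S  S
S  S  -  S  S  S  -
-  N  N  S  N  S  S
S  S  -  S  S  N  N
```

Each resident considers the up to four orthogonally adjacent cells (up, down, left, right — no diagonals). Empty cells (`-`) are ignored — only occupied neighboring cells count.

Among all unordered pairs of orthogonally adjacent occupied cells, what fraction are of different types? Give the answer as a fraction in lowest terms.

Scan each occupied cell's neighbors to the right and below so each pair is counted once.
Row 1: N(1,1)–N(1,2)= N(1,1)–N(2,1)= N(1,2)–S(1,3)≠ S(1,3)–N(1,4)≠ S(1,3)–S(2,3)= N(1,4)–N(2,4)= N(1,6)–N(1,7)= N(1,6)–N(2,6)=  → 2/8 unlike.
Row 2: N(2,1)–S(3,1)≠ S(2,3)–N(2,4)≠ N(2,4)–S(2,5)≠ N(2,4)–S(3,4)≠ S(2,5)–N(2,6)≠ N(2,6)–S(3,6)≠  → 6/6 unlike.
Row 3: S(3,1)–S(4,1)= S(3,4)–N(4,4)≠ S(3,6)–S(3,7)= S(3,6)–S(4,6)= S(3,7)–S(4,7)=  → 1/5 unlike.
Row 4: S(4,1)–N(4,2)≠ S(4,1)–S(5,1)= N(4,2)–S(5,2)≠ N(4,4)–S(4,5)≠ N(4,4)–S(5,4)≠ S(4,5)–S(4,6)= S(4,5)–S(5,5)= S(4,6)–S(4,7)= S(4,6)–S(5,6)=  → 4/9 unlike.
Row 5: S(5,1)–S(5,2)= S(5,2)–N(6,2)≠ S(5,4)–S(5,5)= S(5,4)–S(6,4)= S(5,5)–S(5,6)= S(5,5)–N(6,5)≠ S(5,6)–S(6,6)=  → 2/7 unlike.
Row 6: N(6,2)–N(6,3)= N(6,2)–S(7,2)≠ N(6,3)–S(6,4)≠ S(6,4)–N(6,5)≠ S(6,4)–S(7,4)= N(6,5)–S(6,6)≠ N(6,5)–S(7,5)≠ S(6,6)–S(6,7)= S(6,6)–N(7,6)≠ S(6,7)–N(7,7)≠  → 7/10 unlike.
Row 7: S(7,1)–S(7,2)= S(7,4)–S(7,5)= S(7,5)–N(7,6)≠ N(7,6)–N(7,7)=  → 1/4 unlike.
Total adjacent occupied pairs: 49; unlike-type pairs: 23.
23/49 is already in lowest terms.

23/49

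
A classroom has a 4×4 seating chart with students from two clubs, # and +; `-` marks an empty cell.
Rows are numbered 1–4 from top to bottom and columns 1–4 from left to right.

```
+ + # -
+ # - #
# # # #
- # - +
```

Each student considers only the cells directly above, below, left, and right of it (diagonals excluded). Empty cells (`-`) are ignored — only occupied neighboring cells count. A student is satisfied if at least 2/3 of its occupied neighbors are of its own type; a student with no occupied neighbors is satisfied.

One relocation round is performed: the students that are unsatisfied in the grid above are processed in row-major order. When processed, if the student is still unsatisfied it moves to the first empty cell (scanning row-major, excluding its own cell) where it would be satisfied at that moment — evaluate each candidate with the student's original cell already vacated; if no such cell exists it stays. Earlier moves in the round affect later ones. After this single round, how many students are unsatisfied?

2

Initially unsatisfied (in order): (1,2), (1,3), (2,1), (2,2), (3,1), (4,4).
  (1,2): no empty cell satisfies it; stays.
  (1,3) → (1,4).
  (2,1): no empty cell satisfies it; stays.
  (2,2) → (2,3).
  (3,1) → (1,3).
  (4,4): no empty cell satisfies it; stays.
Resulting grid:
+ + # #
+ - # #
- # # #
- # - +
Unsatisfied now: (1,2), (4,4).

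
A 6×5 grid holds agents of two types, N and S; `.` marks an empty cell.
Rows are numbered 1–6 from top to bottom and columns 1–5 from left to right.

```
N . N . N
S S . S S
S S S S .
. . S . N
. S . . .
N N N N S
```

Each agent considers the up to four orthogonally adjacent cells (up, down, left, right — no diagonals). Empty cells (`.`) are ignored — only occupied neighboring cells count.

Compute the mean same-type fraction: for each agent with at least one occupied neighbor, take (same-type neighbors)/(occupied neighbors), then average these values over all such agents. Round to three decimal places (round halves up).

(1,1)N 0/1
(1,3)N — no occupied neighbors
(1,5)N 0/1
(2,1)S 2/3
(2,2)S 2/2
(2,4)S 2/2
(2,5)S 1/2
(3,1)S 2/2
(3,2)S 3/3
(3,3)S 3/3
(3,4)S 2/2
(4,3)S 1/1
(4,5)N — no occupied neighbors
(5,2)S 0/1
(6,1)N 1/1
(6,2)N 2/3
(6,3)N 2/2
(6,4)N 1/2
(6,5)S 0/1
Sum over 17 agents: 0/1 + 0/1 + 2/3 + 2/2 + 2/2 + 1/2 + 2/2 + 3/3 + 3/3 + 2/2 + 1/1 + 0/1 + 1/1 + 2/3 + 2/2 + 1/2 + 0/1 = 34/3; mean = 34/3 ÷ 17 = 2/3 = 0.666666… → 0.667.

0.667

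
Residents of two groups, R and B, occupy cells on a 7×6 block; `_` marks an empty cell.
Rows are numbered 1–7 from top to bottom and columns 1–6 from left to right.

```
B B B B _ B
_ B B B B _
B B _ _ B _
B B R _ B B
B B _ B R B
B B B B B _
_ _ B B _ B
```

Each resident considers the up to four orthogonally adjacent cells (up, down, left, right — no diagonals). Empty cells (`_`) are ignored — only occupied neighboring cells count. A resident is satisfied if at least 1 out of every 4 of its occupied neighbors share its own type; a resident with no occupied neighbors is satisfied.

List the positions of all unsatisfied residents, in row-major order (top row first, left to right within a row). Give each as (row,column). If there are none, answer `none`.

(4,3), (5,5)

(1,1)B 1/1 satisfied
(1,2)B 3/3 satisfied
(1,3)B 3/3 satisfied
(1,4)B 2/2 satisfied
(1,6)B 0/0 satisfied
(2,2)B 3/3 satisfied
(2,3)B 3/3 satisfied
(2,4)B 3/3 satisfied
(2,5)B 2/2 satisfied
(3,1)B 2/2 satisfied
(3,2)B 3/3 satisfied
(3,5)B 2/2 satisfied
(4,1)B 3/3 satisfied
(4,2)B 3/4 satisfied
(4,3)R 0/1 not
(4,5)B 2/3 satisfied
(4,6)B 2/2 satisfied
(5,1)B 3/3 satisfied
(5,2)B 3/3 satisfied
(5,4)B 1/2 satisfied
(5,5)R 0/4 not
(5,6)B 1/2 satisfied
(6,1)B 2/2 satisfied
(6,2)B 3/3 satisfied
(6,3)B 3/3 satisfied
(6,4)B 4/4 satisfied
(6,5)B 1/2 satisfied
(7,3)B 2/2 satisfied
(7,4)B 2/2 satisfied
(7,6)B 0/0 satisfied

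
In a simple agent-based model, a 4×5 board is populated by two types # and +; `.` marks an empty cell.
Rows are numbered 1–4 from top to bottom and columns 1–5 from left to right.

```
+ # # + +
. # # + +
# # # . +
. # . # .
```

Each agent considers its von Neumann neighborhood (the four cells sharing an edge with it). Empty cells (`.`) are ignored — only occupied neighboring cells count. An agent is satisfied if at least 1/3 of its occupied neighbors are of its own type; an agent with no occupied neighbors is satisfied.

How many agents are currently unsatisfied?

1

(1,1)+ 0/1 not
(1,2)# 2/3 satisfied
(1,3)# 2/3 satisfied
(1,4)+ 2/3 satisfied
(1,5)+ 2/2 satisfied
(2,2)# 3/3 satisfied
(2,3)# 3/4 satisfied
(2,4)+ 2/3 satisfied
(2,5)+ 3/3 satisfied
(3,1)# 1/1 satisfied
(3,2)# 4/4 satisfied
(3,3)# 2/2 satisfied
(3,5)+ 1/1 satisfied
(4,2)# 1/1 satisfied
(4,4)# 0/0 satisfied
Unsatisfied: (1,1) — 1 in total.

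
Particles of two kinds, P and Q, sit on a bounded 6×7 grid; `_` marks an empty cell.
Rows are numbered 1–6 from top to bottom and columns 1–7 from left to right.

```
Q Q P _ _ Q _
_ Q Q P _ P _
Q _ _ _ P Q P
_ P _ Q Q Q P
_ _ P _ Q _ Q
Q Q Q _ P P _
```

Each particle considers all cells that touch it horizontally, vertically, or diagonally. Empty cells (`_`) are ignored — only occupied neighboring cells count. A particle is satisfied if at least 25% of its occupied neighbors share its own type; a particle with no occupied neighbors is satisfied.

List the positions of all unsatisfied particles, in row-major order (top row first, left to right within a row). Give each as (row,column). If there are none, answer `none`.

Row 1: (1,1)Q 2/2 ok · (1,2)Q 3/4 ok · (1,3)P 1/4 ok · (1,6)Q 0/1 unhappy
Row 2: (2,2)Q 4/5 ok · (2,3)Q 2/4 ok · (2,4)P 2/3 ok · (2,6)P 2/4 ok
Row 3: (3,1)Q 1/2 ok · (3,5)P 2/6 ok · (3,6)Q 2/6 ok · (3,7)P 2/4 ok
Row 4: (4,2)P 1/2 ok · (4,4)Q 2/4 ok · (4,5)Q 4/5 ok · (4,6)Q 4/7 ok · (4,7)P 1/4 ok
Row 5: (5,3)P 1/4 ok · (5,5)Q 3/5 ok · (5,7)Q 1/3 ok
Row 6: (6,1)Q 1/1 ok · (6,2)Q 2/3 ok · (6,3)Q 1/2 ok · (6,5)P 1/2 ok · (6,6)P 1/3 ok

(1,6)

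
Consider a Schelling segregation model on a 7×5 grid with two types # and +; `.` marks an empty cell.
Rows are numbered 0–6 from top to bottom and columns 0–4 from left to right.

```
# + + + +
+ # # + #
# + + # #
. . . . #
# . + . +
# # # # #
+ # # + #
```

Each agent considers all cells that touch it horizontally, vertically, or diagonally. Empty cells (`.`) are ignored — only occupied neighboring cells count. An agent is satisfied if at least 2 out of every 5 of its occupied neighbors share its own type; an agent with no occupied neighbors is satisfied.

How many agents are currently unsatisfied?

8

(0,0)# 1/3 not
(0,1)+ 2/5 satisfied
(0,2)+ 3/5 satisfied
(0,3)+ 3/5 satisfied
(0,4)+ 2/3 satisfied
(1,0)+ 2/5 satisfied
(1,1)# 3/8 not
(1,2)# 2/8 not
(1,3)+ 4/8 satisfied
(1,4)# 2/5 satisfied
(2,0)# 1/3 not
(2,1)+ 2/5 satisfied
(2,2)+ 2/5 satisfied
(2,3)# 4/6 satisfied
(2,4)# 3/4 satisfied
(3,4)# 2/3 satisfied
(4,0)# 2/2 satisfied
(4,2)+ 0/3 not
(4,4)+ 0/3 not
(5,0)# 3/4 satisfied
(5,1)# 5/7 satisfied
(5,2)# 4/6 satisfied
(5,3)# 4/7 satisfied
(5,4)# 2/4 satisfied
(6,0)+ 0/3 not
(6,1)# 4/5 satisfied
(6,2)# 4/5 satisfied
(6,3)+ 0/5 not
(6,4)# 2/3 satisfied
Unsatisfied: (0,0), (1,1), (1,2), (2,0), (4,2), (4,4), (6,0), (6,3) — 8 in total.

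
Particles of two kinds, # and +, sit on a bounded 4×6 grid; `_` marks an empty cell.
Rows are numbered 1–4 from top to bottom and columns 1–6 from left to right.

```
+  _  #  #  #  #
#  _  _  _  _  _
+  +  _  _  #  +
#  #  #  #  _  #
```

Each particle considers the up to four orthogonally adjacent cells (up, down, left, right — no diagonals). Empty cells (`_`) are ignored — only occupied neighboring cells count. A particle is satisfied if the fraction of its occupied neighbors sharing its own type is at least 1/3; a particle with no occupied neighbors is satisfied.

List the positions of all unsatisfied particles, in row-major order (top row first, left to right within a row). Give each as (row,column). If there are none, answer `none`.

(1,1), (2,1), (3,5), (3,6), (4,6)

Row 1: (1,1)+ 0/1 not · (1,3)# 1/1 satisfied · (1,4)# 2/2 satisfied · (1,5)# 2/2 satisfied · (1,6)# 1/1 satisfied
Row 2: (2,1)# 0/2 not
Row 3: (3,1)+ 1/3 satisfied · (3,2)+ 1/2 satisfied · (3,5)# 0/1 not · (3,6)+ 0/2 not
Row 4: (4,1)# 1/2 satisfied · (4,2)# 2/3 satisfied · (4,3)# 2/2 satisfied · (4,4)# 1/1 satisfied · (4,6)# 0/1 not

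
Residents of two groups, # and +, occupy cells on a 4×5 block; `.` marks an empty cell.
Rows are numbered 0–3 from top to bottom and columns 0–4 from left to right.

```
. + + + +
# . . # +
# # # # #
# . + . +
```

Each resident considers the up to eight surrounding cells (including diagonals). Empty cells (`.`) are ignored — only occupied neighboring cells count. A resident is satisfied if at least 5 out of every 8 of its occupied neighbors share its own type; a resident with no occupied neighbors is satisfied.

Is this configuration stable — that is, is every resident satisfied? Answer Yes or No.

(0,1)+ 1/2 not
(0,2)+ 2/3 satisfied
(0,3)+ 3/4 satisfied
(0,4)+ 2/3 satisfied
(1,0)# 2/3 satisfied
(1,3)# 3/7 not
(1,4)+ 2/5 not
(2,0)# 3/3 satisfied
(2,1)# 4/5 satisfied
(2,2)# 3/4 satisfied
(2,3)# 3/6 not
(2,4)# 2/4 not
(3,0)# 2/2 satisfied
(3,2)+ 0/3 not
(3,4)+ 0/2 not
For instance (0,1) has only 1/2 same-type neighbors, below 5/8.

No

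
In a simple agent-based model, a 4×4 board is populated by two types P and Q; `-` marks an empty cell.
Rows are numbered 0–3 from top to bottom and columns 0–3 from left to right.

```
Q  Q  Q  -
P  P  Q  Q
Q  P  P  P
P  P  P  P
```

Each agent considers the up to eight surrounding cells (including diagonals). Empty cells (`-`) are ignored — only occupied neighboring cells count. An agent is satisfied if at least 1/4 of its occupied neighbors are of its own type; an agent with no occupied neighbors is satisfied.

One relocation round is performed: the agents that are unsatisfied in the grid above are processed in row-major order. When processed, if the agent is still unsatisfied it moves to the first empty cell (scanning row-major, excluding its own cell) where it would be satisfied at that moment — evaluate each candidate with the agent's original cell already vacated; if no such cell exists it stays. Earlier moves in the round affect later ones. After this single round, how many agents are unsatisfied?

Initially unsatisfied (in order): (2,0).
  (2,0) → (0,3).
Resulting grid:
Q Q Q Q
P P Q Q
- P P P
P P P P
All satisfied now.

0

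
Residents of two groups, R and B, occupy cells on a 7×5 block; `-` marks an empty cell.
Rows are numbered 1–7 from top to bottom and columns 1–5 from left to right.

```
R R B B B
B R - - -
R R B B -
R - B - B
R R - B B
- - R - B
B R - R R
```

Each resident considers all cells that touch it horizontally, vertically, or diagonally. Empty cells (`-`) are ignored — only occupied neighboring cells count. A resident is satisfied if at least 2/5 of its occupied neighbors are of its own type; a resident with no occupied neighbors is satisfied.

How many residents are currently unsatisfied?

3

Row 1: (1,1)R 2/3 ok · (1,2)R 2/4 ok · (1,3)B 1/3 unhappy · (1,4)B 2/2 ok · (1,5)B 1/1 ok
Row 2: (2,1)B 0/5 unhappy · (2,2)R 4/7 ok
Row 3: (3,1)R 3/4 ok · (3,2)R 3/6 ok · (3,3)B 2/4 ok · (3,4)B 3/3 ok
Row 4: (4,1)R 4/4 ok · (4,3)B 3/5 ok · (4,5)B 3/3 ok
Row 5: (5,1)R 2/2 ok · (5,2)R 3/4 ok · (5,4)B 4/5 ok · (5,5)B 3/3 ok
Row 6: (6,3)R 3/4 ok · (6,5)B 2/4 ok
Row 7: (7,1)B 0/1 unhappy · (7,2)R 1/2 ok · (7,4)R 2/3 ok · (7,5)R 1/2 ok
Unsatisfied: (1,3), (2,1), (7,1) — 3 in total.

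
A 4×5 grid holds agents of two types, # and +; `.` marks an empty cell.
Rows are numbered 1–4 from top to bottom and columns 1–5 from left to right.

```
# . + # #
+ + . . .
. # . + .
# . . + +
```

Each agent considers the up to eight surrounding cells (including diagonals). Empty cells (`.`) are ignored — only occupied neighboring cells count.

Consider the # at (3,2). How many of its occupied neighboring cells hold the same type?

Occupied neighbors of (3,2): (2,1)=+, (2,2)=+, (4,1)=#.
Same type (#): 1 of 3.

1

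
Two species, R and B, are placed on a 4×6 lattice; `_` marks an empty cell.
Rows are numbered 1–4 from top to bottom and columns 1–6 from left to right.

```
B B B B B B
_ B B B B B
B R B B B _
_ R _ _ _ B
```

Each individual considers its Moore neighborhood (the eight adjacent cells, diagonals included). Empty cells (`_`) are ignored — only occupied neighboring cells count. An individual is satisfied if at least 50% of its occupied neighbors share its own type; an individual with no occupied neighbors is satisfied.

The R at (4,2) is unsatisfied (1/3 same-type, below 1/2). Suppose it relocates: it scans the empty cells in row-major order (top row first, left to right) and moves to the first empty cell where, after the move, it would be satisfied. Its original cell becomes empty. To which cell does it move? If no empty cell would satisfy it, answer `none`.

Vacating (4,2). Empty cells in order:
  (2,1): 1/5 same-type → still unsatisfied.
  (3,6): 0/4 same-type → still unsatisfied.
  (4,1): 1/2 same-type → satisfied — stop here.

(4,1)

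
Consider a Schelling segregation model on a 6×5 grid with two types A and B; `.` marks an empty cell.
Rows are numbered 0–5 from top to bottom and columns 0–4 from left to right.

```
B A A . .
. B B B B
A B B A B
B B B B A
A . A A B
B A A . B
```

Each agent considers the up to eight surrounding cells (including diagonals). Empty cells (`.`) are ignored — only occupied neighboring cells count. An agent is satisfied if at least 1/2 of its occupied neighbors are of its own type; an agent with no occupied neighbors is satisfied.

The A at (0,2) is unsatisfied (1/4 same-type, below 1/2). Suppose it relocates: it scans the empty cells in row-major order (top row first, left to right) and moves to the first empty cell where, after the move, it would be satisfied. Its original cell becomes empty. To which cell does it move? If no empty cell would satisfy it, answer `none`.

Vacating (0,2). Empty cells in order:
  (0,3): 0/3 same-type → still unsatisfied.
  (0,4): 0/2 same-type → still unsatisfied.
  (1,0): 2/5 same-type → still unsatisfied.
  (4,1): 4/8 same-type → satisfied — stop here.

(4,1)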